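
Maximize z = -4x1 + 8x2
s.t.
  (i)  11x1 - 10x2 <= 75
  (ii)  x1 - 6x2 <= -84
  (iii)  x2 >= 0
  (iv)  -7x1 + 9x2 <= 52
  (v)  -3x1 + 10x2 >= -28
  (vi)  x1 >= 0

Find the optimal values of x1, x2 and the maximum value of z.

x1 = 1195/29, x2 = 1097/29, maximum z = 3996/29

The binding constraints are 11x1 - 10x2 = 75 and -7x1 + 9x2 = 52.
Solving simultaneously gives x1 = 1195/29, x2 = 1097/29.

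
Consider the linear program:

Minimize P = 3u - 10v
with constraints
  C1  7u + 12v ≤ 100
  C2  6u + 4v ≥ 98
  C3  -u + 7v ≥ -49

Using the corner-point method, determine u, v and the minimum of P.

The optimum lies where 7u + 12v = 100 and 6u + 4v = 98.
Solving simultaneously gives u = 194/11, v = -43/22.

u = 194/11, v = -43/22, minimum P = 797/11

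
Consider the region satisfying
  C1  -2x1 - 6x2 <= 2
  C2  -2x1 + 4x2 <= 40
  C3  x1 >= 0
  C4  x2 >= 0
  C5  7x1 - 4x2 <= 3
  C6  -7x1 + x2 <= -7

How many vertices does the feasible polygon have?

3

The feasible vertices (each the meet of two boundaries and inside every other half-plane) are:
  (43/5, 143/10)
  (34/13, 147/13)
  (25/21, 4/3)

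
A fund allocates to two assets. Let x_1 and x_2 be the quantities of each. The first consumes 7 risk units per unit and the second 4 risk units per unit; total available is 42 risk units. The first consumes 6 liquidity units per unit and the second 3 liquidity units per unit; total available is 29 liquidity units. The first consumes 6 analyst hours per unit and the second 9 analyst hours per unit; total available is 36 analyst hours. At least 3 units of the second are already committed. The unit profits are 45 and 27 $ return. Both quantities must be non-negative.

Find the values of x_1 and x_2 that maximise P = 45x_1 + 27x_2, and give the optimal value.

x_1 = 3/2, x_2 = 3, maximum P = 297/2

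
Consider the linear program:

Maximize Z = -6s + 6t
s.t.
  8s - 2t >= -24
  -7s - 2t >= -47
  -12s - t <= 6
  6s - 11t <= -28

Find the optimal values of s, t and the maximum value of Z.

Extreme points and Z = -6s + 6t:
  (23/15, 272/15) → Z = 498/5
  (-9/8, 15/2) → Z = 207/4
  (461/89, 478/89) → Z = 102/89
  (-47/69, 50/23) → Z = 394/23

The optimum lies where 8s - 2t = -24 and -7s - 2t = -47.
Solving simultaneously gives s = 23/15, t = 272/15.

s = 23/15, t = 272/15, maximum Z = 498/5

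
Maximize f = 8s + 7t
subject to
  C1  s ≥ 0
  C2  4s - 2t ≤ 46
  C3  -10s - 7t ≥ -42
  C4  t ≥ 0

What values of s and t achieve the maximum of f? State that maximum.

s = 0, t = 6, maximum f = 42

Vertices and f = 8s + 7t:
  (0, 6) → f = 42
  (0, 0) → f = 0
  (21/5, 0) → f = 168/5

At the optimal vertex, s = 0 and -10s - 7t = -42.
Solving simultaneously gives s = 0, t = 6.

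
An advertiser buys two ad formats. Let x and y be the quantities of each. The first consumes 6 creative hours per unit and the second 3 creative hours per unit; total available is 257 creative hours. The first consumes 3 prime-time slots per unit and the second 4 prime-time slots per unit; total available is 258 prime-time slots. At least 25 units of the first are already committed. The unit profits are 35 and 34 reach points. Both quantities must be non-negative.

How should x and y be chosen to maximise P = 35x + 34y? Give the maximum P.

x = 25, y = 107/3, maximum P = 6263/3

Corner points and P = 35x + 34y:
  (257/6, 0) → P = 8995/6
  (25, 0) → P = 875
  (25, 107/3) → P = 6263/3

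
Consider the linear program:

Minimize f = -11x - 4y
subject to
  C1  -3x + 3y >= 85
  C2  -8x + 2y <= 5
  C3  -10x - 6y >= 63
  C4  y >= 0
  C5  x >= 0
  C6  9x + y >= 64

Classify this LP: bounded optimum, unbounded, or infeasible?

The boundaries -3x + 3y = 85 and -8x + 2y = 5 meet at (155/18, 665/18), but that point violates -10x - 6y ≥ 63. Every candidate vertex is excluded by some other constraint, so the feasible region is empty.

infeasible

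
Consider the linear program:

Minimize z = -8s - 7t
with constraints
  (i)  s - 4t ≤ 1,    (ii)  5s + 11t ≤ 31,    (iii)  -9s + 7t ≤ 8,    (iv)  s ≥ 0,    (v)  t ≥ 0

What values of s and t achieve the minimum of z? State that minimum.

s = 135/31, t = 26/31, minimum z = -1262/31

Feasible corners and z = -8s - 7t:
  (135/31, 26/31) → z = -1262/31
  (1, 0) → z = -8
  (129/134, 319/134) → z = -3265/134
  (0, 8/7) → z = -8
  (0, 0) → z = 0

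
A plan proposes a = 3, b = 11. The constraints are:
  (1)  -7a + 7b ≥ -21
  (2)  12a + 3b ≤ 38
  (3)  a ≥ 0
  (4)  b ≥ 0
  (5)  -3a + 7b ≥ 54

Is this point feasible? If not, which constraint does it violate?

Constraint (2): 12a + 3b = 69, which is not ≤ 38. All other constraints are satisfied.

not feasible — violates (2)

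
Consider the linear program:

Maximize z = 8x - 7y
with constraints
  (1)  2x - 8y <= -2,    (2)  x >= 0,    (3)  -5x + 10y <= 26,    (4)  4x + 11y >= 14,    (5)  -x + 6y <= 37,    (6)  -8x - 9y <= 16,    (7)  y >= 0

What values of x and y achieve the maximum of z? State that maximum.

Feasible corners and z = 8x - 7y:
  (5/3, 2/3) → z = 26/3
  (71, 18) → z = 442
  (0, 13/5) → z = -91/5
  (0, 14/11) → z = -98/11
  (107/10, 159/20) → z = 599/20

The optimum lies where 2x - 8y = -2 and -x + 6y = 37.
Solving simultaneously gives x = 71, y = 18.

x = 71, y = 18, maximum z = 442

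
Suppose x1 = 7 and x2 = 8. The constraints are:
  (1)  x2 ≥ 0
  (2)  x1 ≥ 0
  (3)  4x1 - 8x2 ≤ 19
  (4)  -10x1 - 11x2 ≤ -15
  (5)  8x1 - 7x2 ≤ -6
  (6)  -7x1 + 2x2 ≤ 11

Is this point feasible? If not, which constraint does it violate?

not feasible — violates (5)

Constraint (5): 8x1 - 7x2 = 0, which is not ≤ -6. All other constraints are satisfied.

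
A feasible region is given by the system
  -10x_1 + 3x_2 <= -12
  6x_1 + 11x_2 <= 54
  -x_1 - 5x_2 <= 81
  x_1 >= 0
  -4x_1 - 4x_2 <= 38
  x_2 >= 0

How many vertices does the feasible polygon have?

Intersecting each pair of boundary lines and keeping only the points that satisfy every inequality leaves:
  (147/64, 117/32)
  (6/5, 0)
  (9, 0)

3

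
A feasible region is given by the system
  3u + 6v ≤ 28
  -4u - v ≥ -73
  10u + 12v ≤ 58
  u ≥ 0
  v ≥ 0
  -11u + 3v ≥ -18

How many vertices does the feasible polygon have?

Intersecting each pair of boundary lines and keeping only the points that satisfy every inequality leaves:
  (1/2, 53/12)
  (0, 14/3)
  (65/27, 229/81)
  (0, 0)
  (18/11, 0)

5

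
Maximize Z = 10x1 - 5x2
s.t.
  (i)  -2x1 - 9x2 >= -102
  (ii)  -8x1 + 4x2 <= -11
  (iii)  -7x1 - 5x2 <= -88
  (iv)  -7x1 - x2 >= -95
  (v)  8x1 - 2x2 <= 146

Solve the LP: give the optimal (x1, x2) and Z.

x1 = 387/28, x2 = -7/4, maximum Z = 4115/28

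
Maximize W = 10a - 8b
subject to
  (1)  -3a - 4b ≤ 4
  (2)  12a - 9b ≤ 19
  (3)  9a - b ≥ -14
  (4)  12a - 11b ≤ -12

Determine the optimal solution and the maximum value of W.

Corner points and W = 10a - 8b:
  (-20/13, 2/13) → W = -216/13
  (-92/81, -4/27) → W = -824/81
  (317/24, 31/2) → W = 97/12
The feasible region is unbounded (it extends along (3, 4), (1, 9)), but W strictly decreases along every unbounded feasible direction, so there is no improving ray and the maximum is attained at a vertex.

At the optimal vertex, 12a - 9b = 19 and 12a - 11b = -12.
Solving simultaneously gives a = 317/24, b = 31/2.

a = 317/24, b = 31/2, maximum W = 97/12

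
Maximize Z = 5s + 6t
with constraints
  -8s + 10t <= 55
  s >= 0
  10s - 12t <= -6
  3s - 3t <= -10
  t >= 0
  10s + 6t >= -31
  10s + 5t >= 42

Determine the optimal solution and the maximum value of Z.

Corner points and Z = 5s + 6t:
  (65/6, 85/6) → Z = 835/6
  (29/28, 443/70) → Z = 863/20
  (76/45, 226/45) → Z = 1736/45

The optimum lies where -8s + 10t = 55 and 3s - 3t = -10.
Solving simultaneously gives s = 65/6, t = 85/6.

s = 65/6, t = 85/6, maximum Z = 835/6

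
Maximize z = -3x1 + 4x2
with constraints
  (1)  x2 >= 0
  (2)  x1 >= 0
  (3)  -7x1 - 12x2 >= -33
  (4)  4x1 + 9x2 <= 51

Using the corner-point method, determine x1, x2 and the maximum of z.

x1 = 0, x2 = 11/4, maximum z = 11

Feasible corners and z = -3x1 + 4x2:
  (0, 0) → z = 0
  (33/7, 0) → z = -99/7
  (0, 11/4) → z = 11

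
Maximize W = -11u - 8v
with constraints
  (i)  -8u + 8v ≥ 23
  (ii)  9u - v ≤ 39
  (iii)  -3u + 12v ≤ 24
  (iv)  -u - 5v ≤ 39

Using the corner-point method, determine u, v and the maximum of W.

u = -196/9, v = -31/9, maximum W = 2404/9

Feasible corners and W = -11u - 8v:
  (-7/6, 41/24) → W = -5/6
  (-427/48, -289/48) → W = 7009/48
  (-196/9, -31/9) → W = 2404/9

The binding constraints are -3u + 12v = 24 and -u - 5v = 39.
Solving simultaneously gives u = -196/9, v = -31/9.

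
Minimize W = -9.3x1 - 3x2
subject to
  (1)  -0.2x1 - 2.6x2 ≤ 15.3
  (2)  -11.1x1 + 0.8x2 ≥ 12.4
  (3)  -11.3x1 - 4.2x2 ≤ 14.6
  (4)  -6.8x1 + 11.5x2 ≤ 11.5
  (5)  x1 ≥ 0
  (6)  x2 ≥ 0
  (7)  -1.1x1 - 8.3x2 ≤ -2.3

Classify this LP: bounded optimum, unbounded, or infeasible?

The boundaries -11.1x1 + 0.8x2 = 12.4 and x1 = 0 meet at (0, 15.5), but that point violates -6.8x1 + 11.5x2 ≤ 11.5. Every candidate vertex is excluded by some other constraint, so the feasible region is empty.

infeasible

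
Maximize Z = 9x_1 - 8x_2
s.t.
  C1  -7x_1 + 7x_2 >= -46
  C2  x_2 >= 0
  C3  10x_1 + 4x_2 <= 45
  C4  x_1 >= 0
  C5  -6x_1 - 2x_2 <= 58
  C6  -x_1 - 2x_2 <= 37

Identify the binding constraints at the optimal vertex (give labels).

Vertices and Z = 9x_1 - 8x_2:
  (9/2, 0) → Z = 81/2
  (0, 0) → Z = 0
  (0, 45/4) → Z = -90

The maximum is at (9/2, 0). Substituting into each constraint, equality holds for C2 and C3; the remaining constraints have slack.

C2 and C3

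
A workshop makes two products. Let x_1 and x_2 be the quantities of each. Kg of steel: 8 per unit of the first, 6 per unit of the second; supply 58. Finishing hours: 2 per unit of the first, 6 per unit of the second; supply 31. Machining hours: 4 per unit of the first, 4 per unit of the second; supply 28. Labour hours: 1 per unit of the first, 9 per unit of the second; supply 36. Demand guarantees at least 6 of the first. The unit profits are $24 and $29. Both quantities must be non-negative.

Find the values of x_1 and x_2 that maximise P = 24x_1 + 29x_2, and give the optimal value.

x_1 = 6, x_2 = 1, maximum P = 173

Feasible corners and P = 24x_1 + 29x_2:
  (7, 0) → P = 168
  (6, 0) → P = 144
  (6, 1) → P = 173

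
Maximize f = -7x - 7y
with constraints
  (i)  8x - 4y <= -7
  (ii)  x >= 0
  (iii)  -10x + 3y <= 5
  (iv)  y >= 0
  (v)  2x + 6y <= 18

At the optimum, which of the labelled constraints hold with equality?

(i) and (iii)

Feasible corners and f = -7x - 7y:
  (1/16, 15/8) → f = -217/16
  (15/28, 79/28) → f = -47/2
  (4/11, 95/33) → f = -749/33

The maximum is at (1/16, 15/8). Substituting into each constraint, equality holds for (i) and (iii); the remaining constraints have slack.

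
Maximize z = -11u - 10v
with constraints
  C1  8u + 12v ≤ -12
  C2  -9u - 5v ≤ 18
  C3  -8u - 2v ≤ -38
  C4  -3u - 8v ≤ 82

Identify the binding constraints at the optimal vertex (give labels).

C3 and C4

Vertices and z = -11u - 10v:
  (6, -5) → z = -16
  (222/7, -155/7) → z = -892/7
  (234/29, -385/29) → z = 44

The maximum is at (234/29, -385/29). Substituting into each constraint, equality holds for C3 and C4; the remaining constraints have slack.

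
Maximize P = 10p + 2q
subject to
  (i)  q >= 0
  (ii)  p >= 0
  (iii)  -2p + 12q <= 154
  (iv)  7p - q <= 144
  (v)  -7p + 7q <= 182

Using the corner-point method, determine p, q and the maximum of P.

p = 941/41, q = 683/41, maximum P = 10776/41

Corner points and P = 10p + 2q:
  (0, 0) → P = 0
  (144/7, 0) → P = 1440/7
  (0, 77/6) → P = 77/3
  (941/41, 683/41) → P = 10776/41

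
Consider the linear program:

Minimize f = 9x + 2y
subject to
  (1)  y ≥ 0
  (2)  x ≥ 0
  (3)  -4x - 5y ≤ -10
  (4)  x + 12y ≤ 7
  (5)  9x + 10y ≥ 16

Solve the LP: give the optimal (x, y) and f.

Vertices and f = 9x + 2y:
  (5/2, 0) → f = 45/2
  (7, 0) → f = 63
  (85/43, 18/43) → f = 801/43

The optimum lies where -4x - 5y = -10 and x + 12y = 7.
Solving simultaneously gives x = 85/43, y = 18/43.

x = 85/43, y = 18/43, minimum f = 801/43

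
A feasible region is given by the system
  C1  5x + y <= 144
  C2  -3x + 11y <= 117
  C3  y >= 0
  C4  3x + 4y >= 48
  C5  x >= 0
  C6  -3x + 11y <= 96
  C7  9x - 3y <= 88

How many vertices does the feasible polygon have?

Intersecting each pair of boundary lines and keeping only the points that satisfy every inequality leaves:
  (16/5, 48/5)
  (496/45, 56/15)
  (628/45, 188/15)

3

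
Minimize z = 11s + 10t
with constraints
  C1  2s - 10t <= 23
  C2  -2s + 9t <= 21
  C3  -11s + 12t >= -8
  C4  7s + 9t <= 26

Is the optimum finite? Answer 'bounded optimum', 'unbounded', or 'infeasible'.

Extreme points and z = 11s + 10t:
  (-417/2, -44) → z = -5467/2
  (-98/43, -237/86) → z = -2263/43
  (5/9, 199/81) → z = 2485/81
  (128/61, 230/183) → z = 6524/183
The feasible region has finitely many vertices and no improving ray; the minimum is -5467/2 at (-417/2, -44).

bounded optimum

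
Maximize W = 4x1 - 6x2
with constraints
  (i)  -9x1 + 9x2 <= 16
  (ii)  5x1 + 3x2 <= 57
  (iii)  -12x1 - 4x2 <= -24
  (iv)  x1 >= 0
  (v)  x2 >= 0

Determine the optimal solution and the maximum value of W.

Extreme points and W = 4x1 - 6x2:
  (155/24, 593/72) → W = -283/12
  (19/18, 17/6) → W = -115/9
  (57/5, 0) → W = 228/5
  (2, 0) → W = 8

x1 = 57/5, x2 = 0, maximum W = 228/5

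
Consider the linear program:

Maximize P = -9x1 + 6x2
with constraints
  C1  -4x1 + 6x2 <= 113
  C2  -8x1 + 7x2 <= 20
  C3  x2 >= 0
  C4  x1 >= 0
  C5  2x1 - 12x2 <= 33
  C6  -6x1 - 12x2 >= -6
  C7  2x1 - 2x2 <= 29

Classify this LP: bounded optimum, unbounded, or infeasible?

bounded optimum

Extreme points and P = -9x1 + 6x2:
  (0, 0) → P = 0
  (1, 0) → P = -9
  (0, 1/2) → P = 3
The feasible region has finitely many vertices and no improving ray; the maximum is 3 at (0, 1/2).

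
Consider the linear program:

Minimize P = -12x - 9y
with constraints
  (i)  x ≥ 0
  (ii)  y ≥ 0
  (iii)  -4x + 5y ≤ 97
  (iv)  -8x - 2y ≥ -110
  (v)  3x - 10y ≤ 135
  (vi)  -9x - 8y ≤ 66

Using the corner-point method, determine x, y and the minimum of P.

x = 89/12, y = 76/3, minimum P = -317

Feasible corners and P = -12x - 9y:
  (0, 0) → P = 0
  (0, 97/5) → P = -873/5
  (55/4, 0) → P = -165
  (89/12, 76/3) → P = -317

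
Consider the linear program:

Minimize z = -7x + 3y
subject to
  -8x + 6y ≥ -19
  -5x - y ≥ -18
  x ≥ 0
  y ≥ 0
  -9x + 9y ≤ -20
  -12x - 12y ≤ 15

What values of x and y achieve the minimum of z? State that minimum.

x = 17/6, y = 11/18, minimum z = -18

Vertices and z = -7x + 3y:
  (19/8, 0) → z = -133/8
  (17/6, 11/18) → z = -18
  (20/9, 0) → z = -140/9

The binding constraints are -8x + 6y = -19 and -9x + 9y = -20.
Solving simultaneously gives x = 17/6, y = 11/18.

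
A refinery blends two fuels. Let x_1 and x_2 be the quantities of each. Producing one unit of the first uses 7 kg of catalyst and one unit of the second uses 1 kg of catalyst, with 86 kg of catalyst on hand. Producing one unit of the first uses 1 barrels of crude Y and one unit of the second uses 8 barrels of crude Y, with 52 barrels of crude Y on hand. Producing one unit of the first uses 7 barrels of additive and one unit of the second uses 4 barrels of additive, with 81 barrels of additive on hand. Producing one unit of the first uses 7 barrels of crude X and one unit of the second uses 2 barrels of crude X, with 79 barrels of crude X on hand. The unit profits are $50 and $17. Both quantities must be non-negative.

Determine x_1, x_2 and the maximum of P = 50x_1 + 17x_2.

Extreme points and P = 50x_1 + 17x_2:
  (0, 0) → P = 0
  (0, 13/2) → P = 221/2
  (79/7, 0) → P = 3950/7
  (110/13, 283/52) → P = 26811/52
  (11, 1) → P = 567

x_1 = 11, x_2 = 1, maximum P = 567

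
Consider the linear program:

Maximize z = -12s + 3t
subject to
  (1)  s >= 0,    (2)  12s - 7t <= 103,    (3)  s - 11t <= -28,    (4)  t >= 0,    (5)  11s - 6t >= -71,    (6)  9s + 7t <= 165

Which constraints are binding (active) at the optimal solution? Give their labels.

Feasible corners and z = -12s + 3t:
  (0, 28/11) → z = 84/11
  (0, 71/6) → z = 71/2
  (1329/125, 439/125) → z = -14631/125
  (268/21, 351/49) → z = -6451/49
  (493/131, 2454/131) → z = 1446/131

The maximum is at (0, 71/6). Substituting into each constraint, equality holds for (1) and (5); the remaining constraints have slack.

(1) and (5)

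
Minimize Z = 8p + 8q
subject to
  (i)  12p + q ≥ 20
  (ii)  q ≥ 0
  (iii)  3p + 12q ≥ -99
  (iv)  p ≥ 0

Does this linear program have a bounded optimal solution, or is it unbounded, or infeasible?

Corner points and Z = 8p + 8q:
  (5/3, 0) → Z = 40/3
  (0, 20) → Z = 160
The feasible region has finitely many vertices and no improving ray; the minimum is 40/3 at (5/3, 0).

bounded optimum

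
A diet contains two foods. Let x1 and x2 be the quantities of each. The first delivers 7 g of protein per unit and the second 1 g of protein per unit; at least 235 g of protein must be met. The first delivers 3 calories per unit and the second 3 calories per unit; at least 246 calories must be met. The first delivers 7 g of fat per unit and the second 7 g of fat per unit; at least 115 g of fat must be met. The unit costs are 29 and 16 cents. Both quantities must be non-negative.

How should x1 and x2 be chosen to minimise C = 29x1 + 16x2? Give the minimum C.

Corner points and C = 29x1 + 16x2:
  (0, 235) → C = 3760
  (82, 0) → C = 2378
  (51/2, 113/2) → C = 3287/2
The feasible region is unbounded (it extends along (0, 1), (1, 0)), but C strictly increases along every unbounded feasible direction, so there is no improving ray and the minimum is attained at a vertex.

At the optimal vertex, 7x1 + x2 = 235 and 3x1 + 3x2 = 246.
Solving simultaneously gives x1 = 51/2, x2 = 113/2.

x1 = 51/2, x2 = 113/2, minimum C = 3287/2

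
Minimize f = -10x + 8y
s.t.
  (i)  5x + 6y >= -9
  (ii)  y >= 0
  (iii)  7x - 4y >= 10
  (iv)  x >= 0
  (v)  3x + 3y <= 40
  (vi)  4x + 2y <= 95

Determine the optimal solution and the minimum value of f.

Extreme points and f = -10x + 8y:
  (10/7, 0) → f = -100/7
  (40/3, 0) → f = -400/3
  (190/33, 250/33) → f = 100/33

x = 40/3, y = 0, minimum f = -400/3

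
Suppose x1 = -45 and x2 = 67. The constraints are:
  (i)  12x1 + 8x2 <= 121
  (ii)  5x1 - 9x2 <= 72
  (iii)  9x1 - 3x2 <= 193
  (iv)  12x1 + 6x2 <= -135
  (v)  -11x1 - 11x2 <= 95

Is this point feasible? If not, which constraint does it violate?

(i): -4 ≤ 121 ✓
(ii): -828 ≤ 72 ✓
(iii): -606 ≤ 193 ✓
(iv): -138 ≤ -135 ✓
(v): -242 ≤ 95 ✓

feasible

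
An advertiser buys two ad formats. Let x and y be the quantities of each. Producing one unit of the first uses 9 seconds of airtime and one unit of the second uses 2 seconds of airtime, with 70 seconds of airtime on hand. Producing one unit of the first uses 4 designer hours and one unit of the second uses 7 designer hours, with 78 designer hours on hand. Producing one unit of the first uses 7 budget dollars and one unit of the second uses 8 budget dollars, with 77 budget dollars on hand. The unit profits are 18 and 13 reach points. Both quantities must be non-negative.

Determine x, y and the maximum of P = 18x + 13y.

Corner points and P = 18x + 13y:
  (0, 0) → P = 0
  (0, 77/8) → P = 1001/8
  (70/9, 0) → P = 140
  (7, 7/2) → P = 343/2

x = 7, y = 7/2, maximum P = 343/2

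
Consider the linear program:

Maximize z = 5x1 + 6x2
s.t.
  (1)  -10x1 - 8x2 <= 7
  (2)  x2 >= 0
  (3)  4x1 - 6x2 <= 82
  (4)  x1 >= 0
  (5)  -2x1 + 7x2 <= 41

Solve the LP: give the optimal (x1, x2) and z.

Corner points and z = 5x1 + 6x2:
  (41/2, 0) → z = 205/2
  (0, 0) → z = 0
  (205/4, 41/2) → z = 1517/4
  (0, 41/7) → z = 246/7

The optimum lies where 4x1 - 6x2 = 82 and -2x1 + 7x2 = 41.
Solving simultaneously gives x1 = 205/4, x2 = 41/2.

x1 = 205/4, x2 = 41/2, maximum z = 1517/4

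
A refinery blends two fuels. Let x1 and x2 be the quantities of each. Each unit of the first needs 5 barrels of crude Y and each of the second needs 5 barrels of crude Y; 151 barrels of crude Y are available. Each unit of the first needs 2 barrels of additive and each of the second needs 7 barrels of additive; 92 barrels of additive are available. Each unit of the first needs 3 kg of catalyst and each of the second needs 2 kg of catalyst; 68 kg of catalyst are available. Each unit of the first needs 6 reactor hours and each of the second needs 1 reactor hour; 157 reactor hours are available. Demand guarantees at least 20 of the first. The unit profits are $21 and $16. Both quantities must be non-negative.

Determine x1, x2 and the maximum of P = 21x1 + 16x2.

Extreme points and P = 21x1 + 16x2:
  (68/3, 0) → P = 476
  (20, 0) → P = 420
  (20, 4) → P = 484

x1 = 20, x2 = 4, maximum P = 484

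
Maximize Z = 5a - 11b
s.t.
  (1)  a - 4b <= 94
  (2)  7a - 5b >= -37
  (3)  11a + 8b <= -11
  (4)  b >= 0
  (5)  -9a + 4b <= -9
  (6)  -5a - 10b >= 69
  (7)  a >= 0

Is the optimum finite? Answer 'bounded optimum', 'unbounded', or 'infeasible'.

infeasible

The boundaries a - 4b = 94 and 11a + 8b = -11 meet at (177/13, -1045/52), but that point violates b ≥ 0. Every candidate vertex is excluded by some other constraint, so the feasible region is empty.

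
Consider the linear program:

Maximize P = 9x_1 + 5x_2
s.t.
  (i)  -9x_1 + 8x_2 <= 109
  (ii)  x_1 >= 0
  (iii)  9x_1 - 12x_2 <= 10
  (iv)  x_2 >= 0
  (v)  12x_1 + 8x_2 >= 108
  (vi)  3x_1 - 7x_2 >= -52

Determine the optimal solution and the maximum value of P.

Vertices and P = 9x_1 + 5x_2:
  (172/27, 71/18) → P = 1387/18
  (694/27, 166/9) → P = 2912/9
  (85/27, 79/9) → P = 650/9

The binding constraints are 9x_1 - 12x_2 = 10 and 3x_1 - 7x_2 = -52.
Solving simultaneously gives x_1 = 694/27, x_2 = 166/9.

x_1 = 694/27, x_2 = 166/9, maximum P = 2912/9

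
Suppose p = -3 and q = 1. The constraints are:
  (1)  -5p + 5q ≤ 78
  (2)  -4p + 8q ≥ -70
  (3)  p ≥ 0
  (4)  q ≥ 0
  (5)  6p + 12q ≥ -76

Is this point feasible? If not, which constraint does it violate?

Constraint (3): p = -3, which is not ≥ 0. All other constraints are satisfied.

not feasible — violates (3)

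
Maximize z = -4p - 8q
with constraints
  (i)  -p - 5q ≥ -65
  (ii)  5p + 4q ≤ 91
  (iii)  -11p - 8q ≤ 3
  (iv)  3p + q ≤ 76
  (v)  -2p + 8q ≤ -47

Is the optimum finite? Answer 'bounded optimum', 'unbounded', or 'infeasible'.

Vertices and z = -4p - 8q:
  (213/7, -107/7) → z = 4/7
  (229/12, -53/48) → z = -135/2
  (47, -65) → z = 332
  (44/13, -523/104) → z = 347/13
The feasible region has finitely many vertices and no improving ray; the maximum is 332 at (47, -65).

bounded optimum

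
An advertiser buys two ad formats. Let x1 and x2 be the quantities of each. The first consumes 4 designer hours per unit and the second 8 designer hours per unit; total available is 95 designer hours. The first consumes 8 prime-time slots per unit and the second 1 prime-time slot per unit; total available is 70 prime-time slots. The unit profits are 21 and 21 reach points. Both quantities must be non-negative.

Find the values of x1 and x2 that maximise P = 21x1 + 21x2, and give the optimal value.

Vertices and P = 21x1 + 21x2:
  (0, 0) → P = 0
  (0, 95/8) → P = 1995/8
  (35/4, 0) → P = 735/4
  (31/4, 8) → P = 1323/4

The binding constraints are 4x1 + 8x2 = 95 and 8x1 + x2 = 70.
Solving simultaneously gives x1 = 31/4, x2 = 8.

x1 = 31/4, x2 = 8, maximum P = 1323/4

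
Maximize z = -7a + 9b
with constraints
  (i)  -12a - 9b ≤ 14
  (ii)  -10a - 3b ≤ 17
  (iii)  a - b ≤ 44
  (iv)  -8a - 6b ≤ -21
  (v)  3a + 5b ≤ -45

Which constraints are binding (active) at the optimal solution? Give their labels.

(iv) and (v)

Corner points and z = -7a + 9b:
  (285/14, -331/14) → z = -2487/7
  (175/8, -177/8) → z = -1409/4
  (375/22, -423/22) → z = -3216/11

The maximum is at (375/22, -423/22). Substituting into each constraint, equality holds for (iv) and (v); the remaining constraints have slack.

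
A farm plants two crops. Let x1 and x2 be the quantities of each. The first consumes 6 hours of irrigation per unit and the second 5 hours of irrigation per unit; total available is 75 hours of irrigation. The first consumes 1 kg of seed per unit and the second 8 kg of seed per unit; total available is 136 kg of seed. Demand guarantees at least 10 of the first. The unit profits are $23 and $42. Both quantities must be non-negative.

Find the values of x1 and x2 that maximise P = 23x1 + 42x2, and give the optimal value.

x1 = 10, x2 = 3, maximum P = 356

Vertices and P = 23x1 + 42x2:
  (25/2, 0) → P = 575/2
  (10, 0) → P = 230
  (10, 3) → P = 356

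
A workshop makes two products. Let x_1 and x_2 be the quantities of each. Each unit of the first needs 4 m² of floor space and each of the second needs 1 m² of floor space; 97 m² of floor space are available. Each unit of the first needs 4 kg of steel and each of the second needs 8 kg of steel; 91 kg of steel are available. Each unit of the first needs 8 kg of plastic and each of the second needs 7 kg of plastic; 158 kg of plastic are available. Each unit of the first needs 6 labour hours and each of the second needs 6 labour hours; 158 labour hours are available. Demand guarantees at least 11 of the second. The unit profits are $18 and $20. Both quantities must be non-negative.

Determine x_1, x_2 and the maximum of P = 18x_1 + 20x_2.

x_1 = 3/4, x_2 = 11, maximum P = 467/2

Vertices and P = 18x_1 + 20x_2:
  (0, 91/8) → P = 455/2
  (0, 11) → P = 220
  (3/4, 11) → P = 467/2

At the optimal vertex, 4x_1 + 8x_2 = 91 and x_2 = 11.
Solving simultaneously gives x_1 = 3/4, x_2 = 11.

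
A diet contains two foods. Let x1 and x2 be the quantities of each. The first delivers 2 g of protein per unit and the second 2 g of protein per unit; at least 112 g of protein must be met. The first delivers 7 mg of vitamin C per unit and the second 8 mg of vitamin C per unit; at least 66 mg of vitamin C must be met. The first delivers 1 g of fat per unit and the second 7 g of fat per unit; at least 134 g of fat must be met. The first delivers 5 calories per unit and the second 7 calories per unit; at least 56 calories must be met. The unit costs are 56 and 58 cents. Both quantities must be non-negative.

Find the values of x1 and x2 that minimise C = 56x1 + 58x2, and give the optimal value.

x1 = 43, x2 = 13, minimum C = 3162

Feasible corners and C = 56x1 + 58x2:
  (0, 56) → C = 3248
  (134, 0) → C = 7504
  (43, 13) → C = 3162
The feasible region is unbounded (it extends along (0, 1), (1, 0)), but C strictly increases along every unbounded feasible direction, so there is no improving ray and the minimum is attained at a vertex.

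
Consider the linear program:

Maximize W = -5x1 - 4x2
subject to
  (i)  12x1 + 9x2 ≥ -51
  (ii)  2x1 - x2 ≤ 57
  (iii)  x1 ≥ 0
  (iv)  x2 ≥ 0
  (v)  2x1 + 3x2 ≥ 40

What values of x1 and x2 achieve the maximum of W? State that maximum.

x1 = 0, x2 = 40/3, maximum W = -160/3

The feasible region is unbounded (it extends along (0, 1), (1, 2)), but W strictly decreases along every unbounded feasible direction, so there is no improving ray and the maximum is attained at a vertex.

The optimum lies where x1 = 0 and 2x1 + 3x2 = 40.
Solving simultaneously gives x1 = 0, x2 = 40/3.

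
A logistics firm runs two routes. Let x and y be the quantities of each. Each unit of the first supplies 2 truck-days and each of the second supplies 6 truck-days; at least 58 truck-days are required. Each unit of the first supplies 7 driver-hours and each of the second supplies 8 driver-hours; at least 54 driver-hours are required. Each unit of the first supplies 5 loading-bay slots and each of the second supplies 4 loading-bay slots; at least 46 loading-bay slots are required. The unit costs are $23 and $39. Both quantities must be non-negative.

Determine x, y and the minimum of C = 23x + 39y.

The feasible region is unbounded (it extends along (0, 1), (1, 0)), but C strictly increases along every unbounded feasible direction, so there is no improving ray and the minimum is attained at a vertex.

x = 2, y = 9, minimum C = 397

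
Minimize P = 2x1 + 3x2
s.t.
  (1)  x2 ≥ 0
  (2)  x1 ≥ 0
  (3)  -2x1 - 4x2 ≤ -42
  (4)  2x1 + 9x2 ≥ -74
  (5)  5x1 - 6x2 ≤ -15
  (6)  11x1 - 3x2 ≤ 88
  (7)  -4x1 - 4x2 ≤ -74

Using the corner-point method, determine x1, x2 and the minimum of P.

x1 = 96/11, x2 = 215/22, minimum P = 1029/22

The feasible region is unbounded (it extends along (0, 1), (3, 11)), but P strictly increases along every unbounded feasible direction, so there is no improving ray and the minimum is attained at a vertex.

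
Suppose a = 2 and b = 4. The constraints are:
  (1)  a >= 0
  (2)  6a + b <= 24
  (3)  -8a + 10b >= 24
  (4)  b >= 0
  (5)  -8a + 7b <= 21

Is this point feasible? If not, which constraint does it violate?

feasible

(1): 2 ≥ 0 ✓
(2): 16 ≤ 24 ✓
(3): 24 ≥ 24 ✓
(4): 4 ≥ 0 ✓
(5): 12 ≤ 21 ✓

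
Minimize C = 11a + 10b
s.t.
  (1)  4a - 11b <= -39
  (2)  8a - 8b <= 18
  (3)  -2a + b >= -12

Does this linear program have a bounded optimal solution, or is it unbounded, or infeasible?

From the feasible point (255/28, 48/7), moving in the direction (-11, -4) keeps every constraint satisfied while C decreases without bound.

unbounded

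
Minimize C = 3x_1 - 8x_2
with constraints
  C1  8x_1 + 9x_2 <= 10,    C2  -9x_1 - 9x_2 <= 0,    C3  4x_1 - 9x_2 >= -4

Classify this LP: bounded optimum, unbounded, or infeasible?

Feasible corners and C = 3x_1 - 8x_2:
  (1/2, 2/3) → C = -23/6
  (-4/13, 4/13) → C = -44/13
The feasible region has finitely many vertices and no improving ray; the minimum is -23/6 at (1/2, 2/3).

bounded optimum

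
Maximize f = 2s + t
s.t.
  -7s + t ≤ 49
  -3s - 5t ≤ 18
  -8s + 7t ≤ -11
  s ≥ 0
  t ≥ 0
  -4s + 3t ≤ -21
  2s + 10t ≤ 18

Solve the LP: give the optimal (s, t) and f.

Extreme points and f = 2s + t:
  (21/4, 0) → f = 21/2
  (9, 0) → f = 18
  (132/23, 15/23) → f = 279/23

At the optimal vertex, t = 0 and 2s + 10t = 18.
Solving simultaneously gives s = 9, t = 0.

s = 9, t = 0, maximum f = 18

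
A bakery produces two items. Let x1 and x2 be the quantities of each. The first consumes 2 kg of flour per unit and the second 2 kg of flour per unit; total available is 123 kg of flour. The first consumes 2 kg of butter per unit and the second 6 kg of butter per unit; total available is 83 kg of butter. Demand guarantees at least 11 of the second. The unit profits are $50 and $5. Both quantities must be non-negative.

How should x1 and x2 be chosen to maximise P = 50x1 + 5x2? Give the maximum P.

Vertices and P = 50x1 + 5x2:
  (0, 83/6) → P = 415/6
  (0, 11) → P = 55
  (17/2, 11) → P = 480

The optimum lies where 2x1 + 6x2 = 83 and x2 = 11.
Solving simultaneously gives x1 = 17/2, x2 = 11.

x1 = 17/2, x2 = 11, maximum P = 480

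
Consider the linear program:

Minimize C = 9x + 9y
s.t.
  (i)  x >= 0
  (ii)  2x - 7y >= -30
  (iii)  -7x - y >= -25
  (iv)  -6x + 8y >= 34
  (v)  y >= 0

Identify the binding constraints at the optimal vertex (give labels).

Vertices and C = 9x + 9y:
  (0, 30/7) → C = 270/7
  (0, 17/4) → C = 153/4
  (1/13, 56/13) → C = 513/13

The minimum is at (0, 17/4). Substituting into each constraint, equality holds for (i) and (iv); the remaining constraints have slack.

(i) and (iv)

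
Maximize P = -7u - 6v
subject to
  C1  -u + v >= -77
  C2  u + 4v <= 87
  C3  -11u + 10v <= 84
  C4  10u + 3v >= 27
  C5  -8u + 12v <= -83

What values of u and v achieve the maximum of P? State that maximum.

u = 258/13, v = -743/13, maximum P = 204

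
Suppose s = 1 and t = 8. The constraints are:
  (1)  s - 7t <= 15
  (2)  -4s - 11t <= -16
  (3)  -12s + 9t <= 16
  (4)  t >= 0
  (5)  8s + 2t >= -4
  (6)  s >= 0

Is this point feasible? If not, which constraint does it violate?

not feasible — violates (3)

Constraint (3): -12s + 9t = 60, which is not ≤ 16. All other constraints are satisfied.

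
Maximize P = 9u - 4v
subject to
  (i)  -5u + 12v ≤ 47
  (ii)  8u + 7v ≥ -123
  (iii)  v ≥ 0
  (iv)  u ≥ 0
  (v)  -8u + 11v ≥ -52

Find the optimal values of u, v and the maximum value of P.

u = 1141/41, v = 636/41, maximum P = 7725/41

Corner points and P = 9u - 4v:
  (0, 47/12) → P = -47/3
  (1141/41, 636/41) → P = 7725/41
  (0, 0) → P = 0
  (13/2, 0) → P = 117/2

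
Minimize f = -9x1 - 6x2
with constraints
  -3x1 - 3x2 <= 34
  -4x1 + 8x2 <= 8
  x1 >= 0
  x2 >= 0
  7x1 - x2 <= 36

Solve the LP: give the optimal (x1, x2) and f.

Vertices and f = -9x1 - 6x2:
  (0, 1) → f = -6
  (74/13, 50/13) → f = -966/13
  (0, 0) → f = 0
  (36/7, 0) → f = -324/7

The binding constraints are -4x1 + 8x2 = 8 and 7x1 - x2 = 36.
Solving simultaneously gives x1 = 74/13, x2 = 50/13.

x1 = 74/13, x2 = 50/13, minimum f = -966/13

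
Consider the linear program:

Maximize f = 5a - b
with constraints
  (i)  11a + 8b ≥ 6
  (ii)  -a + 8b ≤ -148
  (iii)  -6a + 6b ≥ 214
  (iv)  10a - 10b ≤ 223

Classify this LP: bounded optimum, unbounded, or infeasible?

The boundaries 11a + 8b = 6 and -6a + 6b = 214 meet at (-838/57, 1195/57), but that point violates -a + 8b ≤ -148. Every candidate vertex is excluded by some other constraint, so the feasible region is empty.

infeasible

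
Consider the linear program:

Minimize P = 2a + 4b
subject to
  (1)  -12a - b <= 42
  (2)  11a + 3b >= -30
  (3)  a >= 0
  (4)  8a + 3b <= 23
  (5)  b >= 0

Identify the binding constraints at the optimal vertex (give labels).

Extreme points and P = 2a + 4b:
  (0, 23/3) → P = 92/3
  (0, 0) → P = 0
  (23/8, 0) → P = 23/4

The minimum is at (0, 0). Substituting into each constraint, equality holds for (3) and (5); the remaining constraints have slack.

(3) and (5)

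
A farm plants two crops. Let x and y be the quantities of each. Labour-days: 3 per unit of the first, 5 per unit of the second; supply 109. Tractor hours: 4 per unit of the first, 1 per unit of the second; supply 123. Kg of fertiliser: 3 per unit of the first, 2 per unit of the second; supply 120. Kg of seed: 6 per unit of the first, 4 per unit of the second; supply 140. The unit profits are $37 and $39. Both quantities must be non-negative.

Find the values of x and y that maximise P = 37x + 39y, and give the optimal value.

x = 44/3, y = 13, maximum P = 3149/3

Extreme points and P = 37x + 39y:
  (0, 0) → P = 0
  (0, 109/5) → P = 4251/5
  (70/3, 0) → P = 2590/3
  (44/3, 13) → P = 3149/3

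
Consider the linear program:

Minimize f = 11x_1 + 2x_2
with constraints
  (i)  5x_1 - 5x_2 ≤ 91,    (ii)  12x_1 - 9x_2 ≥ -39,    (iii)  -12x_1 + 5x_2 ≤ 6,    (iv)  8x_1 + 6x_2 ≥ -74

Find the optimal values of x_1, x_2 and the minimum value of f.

x_1 = -29/8, x_2 = -15/2, minimum f = -439/8

Feasible corners and f = 11x_1 + 2x_2:
  (88/35, -549/35) → f = -26/7
  (47/16, 33/4) → f = 781/16
  (-29/8, -15/2) → f = -439/8
The feasible region is unbounded (it extends along (1, 1), (3, 4)), but f strictly increases along every unbounded feasible direction, so there is no improving ray and the minimum is attained at a vertex.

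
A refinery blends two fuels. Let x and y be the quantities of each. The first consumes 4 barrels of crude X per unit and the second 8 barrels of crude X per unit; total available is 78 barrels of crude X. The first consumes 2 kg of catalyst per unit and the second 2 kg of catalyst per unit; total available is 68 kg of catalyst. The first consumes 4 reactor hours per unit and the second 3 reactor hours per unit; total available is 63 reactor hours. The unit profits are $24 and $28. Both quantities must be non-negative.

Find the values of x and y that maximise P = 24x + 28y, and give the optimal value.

Extreme points and P = 24x + 28y:
  (0, 0) → P = 0
  (0, 39/4) → P = 273
  (63/4, 0) → P = 378
  (27/2, 3) → P = 408

x = 27/2, y = 3, maximum P = 408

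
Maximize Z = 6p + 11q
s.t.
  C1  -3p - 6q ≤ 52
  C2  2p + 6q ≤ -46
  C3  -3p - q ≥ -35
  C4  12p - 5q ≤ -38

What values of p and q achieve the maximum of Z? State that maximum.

Feasible corners and Z = 6p + 11q:
  (-6, -17/3) → Z = -295/3
  (-488/87, -170/29) → Z = -2846/29
  (-229/41, -238/41) → Z = -3992/41

The optimum lies where 2p + 6q = -46 and 12p - 5q = -38.
Solving simultaneously gives p = -229/41, q = -238/41.

p = -229/41, q = -238/41, maximum Z = -3992/41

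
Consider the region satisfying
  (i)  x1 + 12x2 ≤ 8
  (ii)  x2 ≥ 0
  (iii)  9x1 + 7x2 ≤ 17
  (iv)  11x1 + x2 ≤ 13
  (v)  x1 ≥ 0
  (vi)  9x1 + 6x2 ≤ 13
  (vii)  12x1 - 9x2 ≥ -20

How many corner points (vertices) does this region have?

5

Intersecting each pair of boundary lines and keeping only the points that satisfy every inequality leaves:
  (0, 2/3)
  (18/17, 59/102)
  (13/11, 0)
  (0, 0)
  (65/57, 26/57)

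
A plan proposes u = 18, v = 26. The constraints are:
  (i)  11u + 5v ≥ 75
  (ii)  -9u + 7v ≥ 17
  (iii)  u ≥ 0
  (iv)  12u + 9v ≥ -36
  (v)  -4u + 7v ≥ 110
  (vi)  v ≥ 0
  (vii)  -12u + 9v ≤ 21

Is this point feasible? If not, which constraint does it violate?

feasible

(i): 328 ≥ 75 ✓
(ii): 20 ≥ 17 ✓
(iii): 18 ≥ 0 ✓
(iv): 450 ≥ -36 ✓
(v): 110 ≥ 110 ✓
(vi): 26 ≥ 0 ✓
(vii): 18 ≤ 21 ✓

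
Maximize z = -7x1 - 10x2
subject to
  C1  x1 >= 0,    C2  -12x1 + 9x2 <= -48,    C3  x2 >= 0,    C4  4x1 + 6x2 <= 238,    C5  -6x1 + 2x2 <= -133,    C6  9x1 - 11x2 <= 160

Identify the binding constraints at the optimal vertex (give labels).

C5 and C6

Extreme points and z = -7x1 - 10x2:
  (637/22, 224/11) → z = -8939/22
  (1789/49, 751/49) → z = -20033/49
  (381/16, 79/16) → z = -3457/16

The maximum is at (381/16, 79/16). Substituting into each constraint, equality holds for C5 and C6; the remaining constraints have slack.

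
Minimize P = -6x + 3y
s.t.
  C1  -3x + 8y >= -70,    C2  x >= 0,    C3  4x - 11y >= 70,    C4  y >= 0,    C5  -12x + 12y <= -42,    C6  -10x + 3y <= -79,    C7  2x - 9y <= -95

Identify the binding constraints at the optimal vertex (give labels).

Corner points and P = -6x + 3y:
  (210, 70) → P = -1050
  (1390/11, 425/11) → P = -7065/11
  (1675/14, 260/7) → P = -4245/7

The minimum is at (210, 70). Substituting into each constraint, equality holds for C1 and C3; the remaining constraints have slack.

C1 and C3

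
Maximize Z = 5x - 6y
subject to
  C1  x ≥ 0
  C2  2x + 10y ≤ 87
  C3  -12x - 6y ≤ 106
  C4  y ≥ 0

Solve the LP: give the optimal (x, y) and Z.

x = 87/2, y = 0, maximum Z = 435/2

Vertices and Z = 5x - 6y:
  (0, 87/10) → Z = -261/5
  (0, 0) → Z = 0
  (87/2, 0) → Z = 435/2

The binding constraints are 2x + 10y = 87 and y = 0.
Solving simultaneously gives x = 87/2, y = 0.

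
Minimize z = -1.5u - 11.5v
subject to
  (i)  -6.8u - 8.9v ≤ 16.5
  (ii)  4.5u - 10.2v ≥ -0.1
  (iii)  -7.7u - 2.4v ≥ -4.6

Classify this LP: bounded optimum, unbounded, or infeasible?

Vertices and z = -1.5u - 11.5v:
  (-2417/1563, -1051/1563) → z = 15712/1563
  (8054/5221, -15833/5221) → z = 339997/10442
  (778/1489, 2147/8934) → z = -63385/17868
The feasible region has finitely many vertices and no improving ray; the minimum is -63385/17868 at (778/1489, 2147/8934).

bounded optimum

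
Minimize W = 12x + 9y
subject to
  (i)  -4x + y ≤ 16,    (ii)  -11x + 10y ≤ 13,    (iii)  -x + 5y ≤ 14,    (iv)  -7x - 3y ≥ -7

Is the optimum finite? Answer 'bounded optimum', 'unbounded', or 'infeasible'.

From the feasible point (-147/29, -124/29), moving in the direction (3, -7) keeps every constraint satisfied while W decreases without bound.

unbounded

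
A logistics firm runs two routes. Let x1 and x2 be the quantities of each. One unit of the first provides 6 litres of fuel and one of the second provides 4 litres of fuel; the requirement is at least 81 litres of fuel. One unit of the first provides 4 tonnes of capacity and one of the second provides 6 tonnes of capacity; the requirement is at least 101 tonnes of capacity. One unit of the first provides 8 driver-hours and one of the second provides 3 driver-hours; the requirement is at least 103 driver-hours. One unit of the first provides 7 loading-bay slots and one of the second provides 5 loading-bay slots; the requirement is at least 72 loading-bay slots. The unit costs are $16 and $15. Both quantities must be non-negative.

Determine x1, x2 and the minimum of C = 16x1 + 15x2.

Corner points and C = 16x1 + 15x2:
  (0, 103/3) → C = 515
  (101/4, 0) → C = 404
  (35/4, 11) → C = 305
The feasible region is unbounded (it extends along (0, 1), (1, 0)), but C strictly increases along every unbounded feasible direction, so there is no improving ray and the minimum is attained at a vertex.

At the optimal vertex, 4x1 + 6x2 = 101 and 8x1 + 3x2 = 103.
Solving simultaneously gives x1 = 35/4, x2 = 11.

x1 = 35/4, x2 = 11, minimum C = 305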